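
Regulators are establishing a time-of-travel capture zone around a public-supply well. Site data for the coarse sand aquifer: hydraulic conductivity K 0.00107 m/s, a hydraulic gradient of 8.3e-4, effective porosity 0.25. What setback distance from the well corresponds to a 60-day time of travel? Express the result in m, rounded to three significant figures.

K = 0.00107 m/s × 86400 s/d = 92.45 m/d
Darcy flux q = K·i = 92.45 × 8.3e-4 = 0.07673 m/d
Seepage velocity v = q / n = 0.07673 / 0.25 = 0.3069 m/d
L = v × T = 0.3069 × 60 = 18.42 m

18.4 m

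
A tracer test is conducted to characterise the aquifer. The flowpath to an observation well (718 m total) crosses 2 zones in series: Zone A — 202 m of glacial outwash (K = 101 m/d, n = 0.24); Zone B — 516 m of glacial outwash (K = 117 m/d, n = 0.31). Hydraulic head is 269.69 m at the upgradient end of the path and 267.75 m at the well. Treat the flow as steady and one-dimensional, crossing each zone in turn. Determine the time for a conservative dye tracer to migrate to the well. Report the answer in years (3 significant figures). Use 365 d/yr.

1.89 years

Total head drop ΔH = 269.69 − 267.75 = 1.94 m
Continuity: the same q passes through each zone, so ΔH = q·Σ(L_j/K_j) — the zones act as resistances in series.
Σ(L/K) = 202/101 + 516/117 = 2.000 + 4.410 = 6.410 d
q = ΔH / Σ(L/K) = 1.94 / 6.410 = 0.3026 m/d (same in every zone)
Zone A: v = q/n = 0.3026/0.24 = 1.261 m/d → t_A = 202/1.261 = 160.2 d
Zone B: v = q/n = 0.3026/0.31 = 0.9763 m/d → t_B = 516/0.9763 = 528.5 d
Total t = 160.2 + 528.5 = 688.7 d
   = 688.7 / 365 = 1.89 yr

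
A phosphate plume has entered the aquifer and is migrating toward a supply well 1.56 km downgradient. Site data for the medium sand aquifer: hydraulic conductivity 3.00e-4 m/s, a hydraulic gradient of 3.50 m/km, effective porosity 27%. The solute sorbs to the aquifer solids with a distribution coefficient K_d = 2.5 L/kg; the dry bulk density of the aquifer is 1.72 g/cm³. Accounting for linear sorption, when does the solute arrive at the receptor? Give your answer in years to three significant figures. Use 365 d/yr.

K = 3.00e-4 m/s × 86400 s/d = 25.92 m/d
q = Ki = 25.92 × 0.0035 = 0.09072 m/d
v = Ki/n = 25.92·0.0035/0.27 = 0.3360 m/d
Retardation R = 1 + ρ_b·K_d/n = 1 + 1.72×2.5/0.27 = 16.93
Contaminant velocity v_c = v/R = 0.3360/16.93 = 0.01985 m/d
L = 1.56 km = 1560 m
t = L/v_c = 1560/0.01985 = 78580 d
   = 78580/365 = 215 yr

215 years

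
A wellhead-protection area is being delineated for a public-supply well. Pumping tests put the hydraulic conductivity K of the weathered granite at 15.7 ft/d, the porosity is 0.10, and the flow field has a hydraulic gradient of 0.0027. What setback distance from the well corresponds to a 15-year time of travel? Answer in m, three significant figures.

K = 15.7 ft/d × 0.3048 = 4.785 m/d
Specific discharge q = 4.785 × 0.0027 = 0.01292 m/d
Average linear velocity = 0.01292 / 0.10 = 0.1292 m/d
T = 15 yr × 365 = 5475 d
L = v × T = 0.1292 × 5475 = 707.4 m

707 m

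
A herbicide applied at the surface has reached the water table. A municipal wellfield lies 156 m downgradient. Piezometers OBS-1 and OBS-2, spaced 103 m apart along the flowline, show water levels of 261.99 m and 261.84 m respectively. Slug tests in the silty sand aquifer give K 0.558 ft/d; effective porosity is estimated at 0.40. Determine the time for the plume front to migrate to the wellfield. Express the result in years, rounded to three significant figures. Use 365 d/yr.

690 years

Hydraulic gradient i = (261.99 − 261.84) / 103 = 0.15 / 103 = 0.001456
K = 0.558 ft/d × 0.3048 = 0.1701 m/d
q = Ki = 0.1701 × 0.001456 = 2.477e-4 m/d
v = Ki/n = 0.1701·0.001456/0.40 = 6.192e-4 m/d
t = L / v = 156 / 6.192e-4 = 251900 d
   = 251900 / 365 = 690 yr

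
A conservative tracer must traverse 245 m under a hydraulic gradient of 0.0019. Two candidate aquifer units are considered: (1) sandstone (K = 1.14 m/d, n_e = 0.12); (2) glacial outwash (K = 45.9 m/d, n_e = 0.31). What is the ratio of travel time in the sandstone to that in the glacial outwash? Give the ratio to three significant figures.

15.6

Unit 1 (sandstone): v = 1.14×0.0019/0.12 = 0.01805 m/d, t = 245/0.01805 = 13570 d
Unit 2 (glacial outwash): v = 45.9×0.0019/0.31 = 0.2813 m/d, t = 245/0.2813 = 870.9 d
t(sandstone) / t(glacial outwash) = 13570/870.9 = 15.6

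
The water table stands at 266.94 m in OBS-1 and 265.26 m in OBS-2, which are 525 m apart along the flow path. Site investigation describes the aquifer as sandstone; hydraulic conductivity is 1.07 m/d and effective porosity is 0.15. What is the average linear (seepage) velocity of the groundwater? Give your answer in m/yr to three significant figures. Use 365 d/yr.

Hydraulic gradient i = (266.94 − 265.26) / 525 = 1.68 / 525 = 0.003200
Specific discharge q = 1.07 × 0.003200 = 0.003424 m/d
Seepage velocity v = q / n = 0.003424 / 0.15 = 0.02283 m/d
   = 0.02283 × 365 = 8.33 m/yr

8.33 m/yr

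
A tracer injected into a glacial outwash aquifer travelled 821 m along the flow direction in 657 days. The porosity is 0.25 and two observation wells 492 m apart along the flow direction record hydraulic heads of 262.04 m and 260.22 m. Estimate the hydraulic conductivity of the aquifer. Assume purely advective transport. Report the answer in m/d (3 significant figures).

84.5 m/d

Hydraulic gradient i = (262.04 − 260.22) / 492 = 1.82 / 492 = 0.003699
v = L / t = 821 / 657 = 1.250 m/d
K = v · n / i = 1.250 × 0.25 / 0.003699 = 84.5 m/d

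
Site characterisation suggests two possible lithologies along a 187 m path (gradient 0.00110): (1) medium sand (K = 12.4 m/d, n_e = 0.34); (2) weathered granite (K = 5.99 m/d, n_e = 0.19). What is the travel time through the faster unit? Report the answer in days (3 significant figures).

Unit 1 (medium sand): v = 12.4×0.0011/0.34 = 0.04012 m/d, t = 187/0.04012 = 4661 d
Unit 2 (weathered granite): v = 5.99×0.0011/0.19 = 0.03468 m/d, t = 187/0.03468 = 5392 d
Faster unit: t = 4660 d

4660 days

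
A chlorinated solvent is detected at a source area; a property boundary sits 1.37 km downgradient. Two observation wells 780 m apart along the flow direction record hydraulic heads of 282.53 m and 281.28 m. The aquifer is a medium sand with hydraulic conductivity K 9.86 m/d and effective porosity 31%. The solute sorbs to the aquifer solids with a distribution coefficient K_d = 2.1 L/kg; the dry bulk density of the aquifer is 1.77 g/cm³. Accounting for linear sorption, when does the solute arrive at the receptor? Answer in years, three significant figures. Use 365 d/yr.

957 years

Hydraulic gradient i = (282.53 − 281.28) / 780 = 1.25 / 780 = 0.001603
q = Ki = 9.86 × 0.001603 = 0.01580 m/d
v_s = q/n_e = 0.01580/0.31 = 0.05097 m/d
Retardation R = 1 + ρ_b·K_d/n = 1 + 1.77×2.1/0.31 = 12.99
Contaminant velocity v_c = v/R = 0.05097/12.99 = 0.003924 m/d
L = 1.37 km = 1370 m
t = L/v_c = 1370/0.003924 = 349100 d
   = 349100/365 = 957 yr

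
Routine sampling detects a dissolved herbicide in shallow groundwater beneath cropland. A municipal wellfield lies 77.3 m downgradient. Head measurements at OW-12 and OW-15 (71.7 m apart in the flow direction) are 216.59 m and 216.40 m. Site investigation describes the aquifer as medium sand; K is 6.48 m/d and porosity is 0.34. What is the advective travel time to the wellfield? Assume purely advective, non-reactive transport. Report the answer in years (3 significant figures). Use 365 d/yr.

Hydraulic gradient i = (216.59 − 216.40) / 71.7 = 0.19 / 71.7 = 0.002650
Darcy flux q = K·i = 6.48 × 0.002650 = 0.01717 m/d
Seepage velocity v = q / n = 0.01717 / 0.34 = 0.05050 m/d
t = L / v = 77.3 / 0.05050 = 1531 d
   = 1531 / 365 = 4.19 yr

4.19 years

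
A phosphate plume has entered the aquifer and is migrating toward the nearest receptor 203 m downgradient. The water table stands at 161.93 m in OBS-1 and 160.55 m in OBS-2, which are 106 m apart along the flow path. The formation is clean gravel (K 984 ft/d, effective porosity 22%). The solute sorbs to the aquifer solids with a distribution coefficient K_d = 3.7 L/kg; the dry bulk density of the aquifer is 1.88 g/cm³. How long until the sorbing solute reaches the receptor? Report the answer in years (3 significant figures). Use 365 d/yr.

1.02 years

Hydraulic gradient i = (161.93 − 160.55) / 106 = 1.38 / 106 = 0.01302
K = 984 ft/d × 0.3048 = 299.9 m/d
q = Ki = 299.9 × 0.01302 = 3.905 m/d
Average linear velocity = 3.905 / 0.22 = 17.75 m/d
Retardation R = 1 + ρ_b·K_d/n = 1 + 1.88×3.7/0.22 = 32.62
Contaminant velocity v_c = v/R = 17.75/32.62 = 0.5441 m/d
t = L/v_c = 203/0.5441 = 373.1 d
   = 373.1/365 = 1.02 yr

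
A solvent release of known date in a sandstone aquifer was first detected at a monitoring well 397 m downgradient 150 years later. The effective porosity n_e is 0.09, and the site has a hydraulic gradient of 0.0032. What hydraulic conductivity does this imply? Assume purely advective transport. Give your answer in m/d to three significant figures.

t = 150 years = 54750 d
v = L / t = 397 / 54750 = 0.007251 m/d
K = v · n / i = 0.007251 × 0.09 / 0.0032 = 0.204 m/d

0.204 m/d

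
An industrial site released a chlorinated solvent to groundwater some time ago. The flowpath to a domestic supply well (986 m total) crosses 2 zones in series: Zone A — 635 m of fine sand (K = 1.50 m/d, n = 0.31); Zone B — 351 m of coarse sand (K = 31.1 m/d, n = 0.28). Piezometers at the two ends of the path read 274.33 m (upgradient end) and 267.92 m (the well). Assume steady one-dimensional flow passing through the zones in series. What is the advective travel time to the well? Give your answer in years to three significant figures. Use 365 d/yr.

54.8 years

Total head drop ΔH = 274.33 − 267.92 = 6.41 m
Continuity: the same q passes through each zone, so ΔH = q·Σ(L_j/K_j) — the zones act as resistances in series.
Σ(L/K) = 635/1.50 + 351/31.1 = 423.3 + 11.29 = 434.6 d
q = ΔH / Σ(L/K) = 6.41 / 434.6 = 0.01475 m/d (same in every zone)
Zone A: v = q/n = 0.01475/0.31 = 0.04758 m/d → t_A = 635/0.04758 = 13350 d
Zone B: v = q/n = 0.01475/0.28 = 0.05267 m/d → t_B = 351/0.05267 = 6664 d
Total t = 13350 + 6664 = 20010 d
   = 20010 / 365 = 54.8 yr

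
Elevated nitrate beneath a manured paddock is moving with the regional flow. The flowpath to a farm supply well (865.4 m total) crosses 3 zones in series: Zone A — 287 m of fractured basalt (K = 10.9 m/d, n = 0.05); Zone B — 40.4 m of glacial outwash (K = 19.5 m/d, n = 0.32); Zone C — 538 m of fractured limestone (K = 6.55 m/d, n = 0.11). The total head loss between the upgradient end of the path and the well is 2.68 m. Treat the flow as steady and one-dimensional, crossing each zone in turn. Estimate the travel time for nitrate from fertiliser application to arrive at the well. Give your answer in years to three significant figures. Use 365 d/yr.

Continuity: the same q passes through each zone, so ΔH = q·Σ(L_j/K_j) — the zones act as resistances in series.
Σ(L/K) = 287/10.9 + 40.4/19.5 + 538/6.55 = 26.33 + 2.072 + 82.14 = 110.5 d
q = ΔH / Σ(L/K) = 2.68 / 110.5 = 0.02424 m/d (same in every zone)
Zone A: v = q/n = 0.02424/0.05 = 0.4849 m/d → t_A = 287/0.4849 = 591.9 d
Zone B: v = q/n = 0.02424/0.32 = 0.07576 m/d → t_B = 40.4/0.07576 = 533.2 d
Zone C: v = q/n = 0.02424/0.11 = 0.2204 m/d → t_C = 538/0.2204 = 2441 d
Total t = 591.9 + 533.2 + 2441 = 3566 d
   = 3566 / 365 = 9.77 yr

9.77 years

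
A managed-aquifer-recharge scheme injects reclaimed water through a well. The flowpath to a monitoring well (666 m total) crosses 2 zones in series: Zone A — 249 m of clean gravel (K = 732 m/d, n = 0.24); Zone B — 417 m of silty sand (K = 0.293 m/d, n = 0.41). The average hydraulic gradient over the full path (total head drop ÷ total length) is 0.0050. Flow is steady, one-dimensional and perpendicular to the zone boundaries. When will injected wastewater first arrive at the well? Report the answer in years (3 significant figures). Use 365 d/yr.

270 years

Continuity: the same q passes through each zone, so ΔH = q·Σ(L_j/K_j) — the zones act as resistances in series.
Σ(L/K) = 249/732 + 417/0.293 = 0.3402 + 1423 = 1424 d
K_eq = L_total / Σ(L/K) = 666 / 1424 = 0.4678 m/d
q = K_eq · i = 0.4678 × 0.0050 = 0.002339 m/d (same in every zone)
Zone A: v = q/n = 0.002339/0.24 = 0.009747 m/d → t_A = 249/0.009747 = 25550 d
Zone B: v = q/n = 0.002339/0.41 = 0.005705 m/d → t_B = 417/0.005705 = 73090 d
Total t = 25550 + 73090 = 98640 d
   = 98640 / 365 = 270 yr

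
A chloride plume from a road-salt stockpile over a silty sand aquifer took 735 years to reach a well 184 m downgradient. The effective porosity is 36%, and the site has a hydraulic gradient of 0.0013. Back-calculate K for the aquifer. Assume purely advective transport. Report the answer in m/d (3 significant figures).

0.190 m/d

t = 735 years = 268300 d
v = L / t = 184 / 268300 = 6.859e-4 m/d
K = v · n / i = 6.859e-4 × 0.36 / 0.0013 = 0.190 m/d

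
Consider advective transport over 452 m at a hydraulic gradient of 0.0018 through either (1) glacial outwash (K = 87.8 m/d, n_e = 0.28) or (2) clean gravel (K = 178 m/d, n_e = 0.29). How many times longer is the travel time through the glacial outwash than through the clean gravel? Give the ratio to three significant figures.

Unit 1 (glacial outwash): v = 87.8×0.0018/0.28 = 0.5644 m/d, t = 452/0.5644 = 800.8 d
Unit 2 (clean gravel): v = 178×0.0018/0.29 = 1.105 m/d, t = 452/1.105 = 409.1 d
t(glacial outwash) / t(clean gravel) = 800.8/409.1 = 1.96

1.96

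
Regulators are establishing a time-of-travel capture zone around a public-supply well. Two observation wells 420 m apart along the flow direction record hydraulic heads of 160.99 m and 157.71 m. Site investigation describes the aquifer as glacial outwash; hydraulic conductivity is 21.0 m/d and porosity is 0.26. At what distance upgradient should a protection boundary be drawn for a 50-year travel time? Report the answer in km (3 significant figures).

11.5 km

Hydraulic gradient i = (160.99 − 157.71) / 420 = 3.28 / 420 = 0.007810
q = Ki = 21.0 × 0.007810 = 0.1640 m/d
Seepage velocity v = q / n = 0.1640 / 0.26 = 0.6308 m/d
T = 50 yr × 365 = 18250 d
L = v × T = 0.6308 × 18250 = 11510 m
   = 11.5 km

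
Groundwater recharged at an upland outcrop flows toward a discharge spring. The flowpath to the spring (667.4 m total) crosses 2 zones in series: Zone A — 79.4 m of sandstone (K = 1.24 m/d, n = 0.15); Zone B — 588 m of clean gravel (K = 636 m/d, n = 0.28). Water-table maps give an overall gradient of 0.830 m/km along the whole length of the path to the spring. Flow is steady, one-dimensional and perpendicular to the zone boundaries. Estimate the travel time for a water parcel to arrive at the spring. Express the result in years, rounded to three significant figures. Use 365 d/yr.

Steady 1-D flow in series ⇒ the Darcy flux q is identical in every zone and the zone head losses add (resistances L/K in series).
Σ(L/K) = 79.4/1.24 + 588/636 = 64.03 + 0.9245 = 64.96 d
K_eq = L_total / Σ(L/K) = 667.4 / 64.96 = 10.27 m/d
q = K_eq · i = 10.27 × 8.3e-4 = 0.008528 m/d (same in every zone)
Zone A: v = q/n = 0.008528/0.15 = 0.05685 m/d → t_A = 79.4/0.05685 = 1397 d
Zone B: v = q/n = 0.008528/0.28 = 0.03046 m/d → t_B = 588/0.03046 = 19310 d
Total t = 1397 + 19310 = 20700 d
   = 20700 / 365 = 56.7 yr

56.7 years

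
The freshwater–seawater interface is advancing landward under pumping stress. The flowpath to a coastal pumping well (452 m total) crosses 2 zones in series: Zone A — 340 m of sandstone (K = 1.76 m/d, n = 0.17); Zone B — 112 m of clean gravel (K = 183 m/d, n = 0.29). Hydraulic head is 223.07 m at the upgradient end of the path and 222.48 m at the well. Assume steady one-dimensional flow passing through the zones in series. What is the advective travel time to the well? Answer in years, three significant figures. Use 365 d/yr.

81.2 years

Total head drop ΔH = 223.07 − 222.48 = 0.59 m
Steady 1-D flow in series ⇒ the Darcy flux q is identical in every zone and the zone head losses add (resistances L/K in series).
Σ(L/K) = 340/1.76 + 112/183 = 193.2 + 0.6120 = 193.8 d
q = ΔH / Σ(L/K) = 0.59 / 193.8 = 0.003044 m/d (same in every zone)
Zone A: v = q/n = 0.003044/0.17 = 0.01791 m/d → t_A = 340/0.01791 = 18990 d
Zone B: v = q/n = 0.003044/0.29 = 0.01050 m/d → t_B = 112/0.01050 = 10670 d
Total t = 18990 + 10670 = 29650 d
   = 29650 / 365 = 81.2 yr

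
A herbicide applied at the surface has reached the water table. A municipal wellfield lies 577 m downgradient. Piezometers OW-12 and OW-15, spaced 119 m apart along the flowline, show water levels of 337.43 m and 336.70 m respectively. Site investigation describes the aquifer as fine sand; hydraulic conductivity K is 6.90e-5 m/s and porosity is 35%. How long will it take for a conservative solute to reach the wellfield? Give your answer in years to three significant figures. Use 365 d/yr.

Hydraulic gradient i = (337.43 − 336.70) / 119 = 0.73 / 119 = 0.006134
K = 6.90e-5 m/s × 86400 s/d = 5.962 m/d
Specific discharge q = 5.962 × 0.006134 = 0.03657 m/d
Seepage velocity v = q / n = 0.03657 / 0.35 = 0.1045 m/d
t = L / v = 577 / 0.1045 = 5522 d
   = 5522 / 365 = 15.1 yr

15.1 years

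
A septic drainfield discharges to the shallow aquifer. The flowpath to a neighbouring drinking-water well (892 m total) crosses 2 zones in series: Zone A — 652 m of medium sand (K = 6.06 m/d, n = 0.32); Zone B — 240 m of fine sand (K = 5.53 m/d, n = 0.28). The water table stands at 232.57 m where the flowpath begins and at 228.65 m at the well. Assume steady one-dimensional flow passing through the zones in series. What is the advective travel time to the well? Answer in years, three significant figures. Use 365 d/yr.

29.1 years

Total head drop ΔH = 232.57 − 228.65 = 3.92 m
Steady 1-D flow in series ⇒ the Darcy flux q is identical in every zone and the zone head losses add (resistances L/K in series).
Σ(L/K) = 652/6.06 + 240/5.53 = 107.6 + 43.40 = 151.0 d
q = ΔH / Σ(L/K) = 3.92 / 151.0 = 0.02596 m/d (same in every zone)
Zone A: v = q/n = 0.02596/0.32 = 0.08113 m/d → t_A = 652/0.08113 = 8036 d
Zone B: v = q/n = 0.02596/0.28 = 0.09272 m/d → t_B = 240/0.09272 = 2588 d
Total t = 8036 + 2588 = 10620 d
   = 10620 / 365 = 29.1 yr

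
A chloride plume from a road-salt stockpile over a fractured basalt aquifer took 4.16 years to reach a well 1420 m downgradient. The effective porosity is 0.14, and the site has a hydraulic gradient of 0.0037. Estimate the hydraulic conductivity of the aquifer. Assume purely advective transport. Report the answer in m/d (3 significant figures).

35.4 m/d

t = 4.16 years = 1518 d
v = L / t = 1420 / 1518 = 0.9352 m/d
K = v · n / i = 0.9352 × 0.14 / 0.0037 = 35.4 m/d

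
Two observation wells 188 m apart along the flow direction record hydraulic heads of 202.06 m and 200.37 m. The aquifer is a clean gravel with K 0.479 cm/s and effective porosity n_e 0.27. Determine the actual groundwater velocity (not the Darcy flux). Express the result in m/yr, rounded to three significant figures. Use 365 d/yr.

5030 m/yr

Hydraulic gradient i = (202.06 − 200.37) / 188 = 1.69 / 188 = 0.008989
K = 0.479 cm/s × 864 = 413.9 m/d
q = Ki = 413.9 × 0.008989 = 3.720 m/d
v_s = q/n_e = 3.720/0.27 = 13.78 m/d
   = 13.78 × 365 = 5030 m/yr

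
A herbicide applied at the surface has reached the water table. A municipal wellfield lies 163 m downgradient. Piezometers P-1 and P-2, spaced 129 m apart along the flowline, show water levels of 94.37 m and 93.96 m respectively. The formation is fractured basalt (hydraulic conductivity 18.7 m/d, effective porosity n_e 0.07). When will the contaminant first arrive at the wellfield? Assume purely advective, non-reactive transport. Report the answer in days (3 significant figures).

192 days

Hydraulic gradient i = (94.37 − 93.96) / 129 = 0.41 / 129 = 0.003178
Specific discharge q = 18.7 × 0.003178 = 0.05943 m/d
Seepage velocity v = q / n = 0.05943 / 0.07 = 0.8491 m/d
t = L / v = 163 / 0.8491 = 192.0 d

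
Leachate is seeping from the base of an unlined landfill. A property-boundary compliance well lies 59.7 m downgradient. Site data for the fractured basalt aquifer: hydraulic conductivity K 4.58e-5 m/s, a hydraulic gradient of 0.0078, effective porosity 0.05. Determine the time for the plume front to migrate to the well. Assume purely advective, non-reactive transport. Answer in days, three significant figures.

K = 4.58e-5 m/s × 86400 s/d = 3.957 m/d
Darcy flux q = K·i = 3.957 × 0.0078 = 0.03087 m/d
v_s = q/n_e = 0.03087/0.05 = 0.6173 m/d
t = L / v = 59.7 / 0.6173 = 96.71 d

96.7 days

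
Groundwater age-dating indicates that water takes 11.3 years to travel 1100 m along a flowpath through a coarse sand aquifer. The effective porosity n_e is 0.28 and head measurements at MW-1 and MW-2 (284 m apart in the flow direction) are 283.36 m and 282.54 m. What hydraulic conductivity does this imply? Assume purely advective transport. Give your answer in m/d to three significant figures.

25.9 m/d

Hydraulic gradient i = (283.36 − 282.54) / 284 = 0.82 / 284 = 0.002887
t = 11.3 years = 4125 d
v = L / t = 1100 / 4125 = 0.2667 m/d
K = v · n / i = 0.2667 × 0.28 / 0.002887 = 25.9 m/d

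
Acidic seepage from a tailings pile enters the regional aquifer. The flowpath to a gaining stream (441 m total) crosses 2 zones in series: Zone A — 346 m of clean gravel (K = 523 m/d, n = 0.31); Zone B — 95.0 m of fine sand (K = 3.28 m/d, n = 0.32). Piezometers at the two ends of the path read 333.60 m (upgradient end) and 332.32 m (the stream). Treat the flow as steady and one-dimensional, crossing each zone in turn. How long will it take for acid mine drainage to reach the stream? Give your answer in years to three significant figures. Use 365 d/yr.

Total head drop ΔH = 333.60 − 332.32 = 1.28 m
Continuity: the same q passes through each zone, so ΔH = q·Σ(L_j/K_j) — the zones act as resistances in series.
Σ(L/K) = 346/523 + 95.0/3.28 = 0.6616 + 28.96 = 29.62 d
q = ΔH / Σ(L/K) = 1.28 / 29.62 = 0.04321 m/d (same in every zone)
Zone A: v = q/n = 0.04321/0.31 = 0.1394 m/d → t_A = 346/0.1394 = 2482 d
Zone B: v = q/n = 0.04321/0.32 = 0.1350 m/d → t_B = 95.0/0.1350 = 703.6 d
Total t = 2482 + 703.6 = 3186 d
   = 3186 / 365 = 8.73 yr

8.73 years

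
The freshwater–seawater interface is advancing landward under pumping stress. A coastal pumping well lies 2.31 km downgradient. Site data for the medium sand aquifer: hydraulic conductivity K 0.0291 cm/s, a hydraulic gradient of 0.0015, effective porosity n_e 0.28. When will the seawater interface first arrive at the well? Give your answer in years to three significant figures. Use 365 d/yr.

47.0 years

K = 0.0291 cm/s × 864 = 25.14 m/d
Specific discharge q = 25.14 × 0.0015 = 0.03771 m/d
Average linear velocity = 0.03771 / 0.28 = 0.1347 m/d
L = 2.31 km = 2310 m
t = L / v = 2310 / 0.1347 = 17150 d
   = 17150 / 365 = 47.0 yr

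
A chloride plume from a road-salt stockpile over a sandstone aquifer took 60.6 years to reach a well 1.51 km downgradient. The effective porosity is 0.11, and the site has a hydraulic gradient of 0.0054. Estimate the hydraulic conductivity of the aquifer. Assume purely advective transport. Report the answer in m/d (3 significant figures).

1.39 m/d

t = 60.6 years = 22120 d
L = 1.51 km = 1510 m
v = L / t = 1510 / 22120 = 0.06827 m/d
K = v · n / i = 0.06827 × 0.11 / 0.0054 = 1.39 m/d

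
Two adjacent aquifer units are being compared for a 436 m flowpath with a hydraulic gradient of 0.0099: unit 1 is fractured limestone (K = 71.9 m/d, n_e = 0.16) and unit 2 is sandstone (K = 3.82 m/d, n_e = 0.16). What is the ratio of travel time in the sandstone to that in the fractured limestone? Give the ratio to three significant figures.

Unit 1 (fractured limestone): v = 71.9×0.0099/0.16 = 4.449 m/d, t = 436/4.449 = 98.00 d
Unit 2 (sandstone): v = 3.82×0.0099/0.16 = 0.2364 m/d, t = 436/0.2364 = 1845 d
t(sandstone) / t(fractured limestone) = 1845/98.00 = 18.8

18.8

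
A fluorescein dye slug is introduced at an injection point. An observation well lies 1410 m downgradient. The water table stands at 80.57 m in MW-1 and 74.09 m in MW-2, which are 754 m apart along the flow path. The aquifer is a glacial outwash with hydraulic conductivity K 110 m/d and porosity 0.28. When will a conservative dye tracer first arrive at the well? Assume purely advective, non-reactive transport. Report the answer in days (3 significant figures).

418 days

Hydraulic gradient i = (80.57 − 74.09) / 754 = 6.48 / 754 = 0.008594
q = Ki = 110 × 0.008594 = 0.9454 m/d
v_s = q/n_e = 0.9454/0.28 = 3.376 m/d
t = L / v = 1410 / 3.376 = 417.6 d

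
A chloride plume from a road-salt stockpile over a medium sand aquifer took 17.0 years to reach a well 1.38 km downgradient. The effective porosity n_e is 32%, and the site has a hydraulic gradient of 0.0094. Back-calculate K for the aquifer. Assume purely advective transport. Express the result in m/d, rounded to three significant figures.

7.57 m/d

t = 17.0 years = 6205 d
L = 1.38 km = 1380 m
v = L / t = 1380 / 6205 = 0.2224 m/d
K = v · n / i = 0.2224 × 0.32 / 0.0094 = 7.57 m/d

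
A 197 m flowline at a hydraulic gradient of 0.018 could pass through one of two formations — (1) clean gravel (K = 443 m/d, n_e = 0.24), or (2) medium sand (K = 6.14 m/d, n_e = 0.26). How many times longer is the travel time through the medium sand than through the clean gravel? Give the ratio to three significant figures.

Unit 1 (clean gravel): v = 443×0.018/0.24 = 33.23 m/d, t = 197/33.23 = 5.929 d
Unit 2 (medium sand): v = 6.14×0.018/0.26 = 0.4251 m/d, t = 197/0.4251 = 463.4 d
t(medium sand) / t(clean gravel) = 463.4/5.929 = 78.2

78.2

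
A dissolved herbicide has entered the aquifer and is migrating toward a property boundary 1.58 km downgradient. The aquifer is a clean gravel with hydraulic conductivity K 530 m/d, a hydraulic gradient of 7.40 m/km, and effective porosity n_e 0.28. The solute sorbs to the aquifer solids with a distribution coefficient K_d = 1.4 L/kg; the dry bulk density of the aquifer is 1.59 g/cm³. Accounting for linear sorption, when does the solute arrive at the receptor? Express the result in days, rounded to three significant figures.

1010 days

q = Ki = 530 × 0.0074 = 3.922 m/d
v = Ki/n = 530·0.0074/0.28 = 14.01 m/d
Retardation R = 1 + ρ_b·K_d/n = 1 + 1.59×1.4/0.28 = 8.950
Contaminant velocity v_c = v/R = 14.01/8.950 = 1.565 m/d
L = 1.58 km = 1580 m
t = L/v_c = 1580/1.565 = 1010 d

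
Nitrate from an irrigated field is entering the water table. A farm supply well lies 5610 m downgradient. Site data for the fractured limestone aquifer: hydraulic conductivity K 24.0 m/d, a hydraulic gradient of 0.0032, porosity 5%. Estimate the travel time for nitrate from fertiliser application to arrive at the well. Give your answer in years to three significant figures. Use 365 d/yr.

10.0 years

Specific discharge q = 24.0 × 0.0032 = 0.07680 m/d
Seepage velocity v = q / n = 0.07680 / 0.05 = 1.536 m/d
t = L / v = 5610 / 1.536 = 3652 d
   = 3652 / 365 = 10.0 yr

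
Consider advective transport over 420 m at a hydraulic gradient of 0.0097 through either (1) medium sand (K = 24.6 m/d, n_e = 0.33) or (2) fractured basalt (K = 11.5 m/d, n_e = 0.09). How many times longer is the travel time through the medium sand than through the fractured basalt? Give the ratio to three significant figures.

Unit 1 (medium sand): v = 24.6×0.0097/0.33 = 0.7231 m/d, t = 420/0.7231 = 580.8 d
Unit 2 (fractured basalt): v = 11.5×0.0097/0.09 = 1.239 m/d, t = 420/1.239 = 338.9 d
t(medium sand) / t(fractured basalt) = 580.8/338.9 = 1.71

1.71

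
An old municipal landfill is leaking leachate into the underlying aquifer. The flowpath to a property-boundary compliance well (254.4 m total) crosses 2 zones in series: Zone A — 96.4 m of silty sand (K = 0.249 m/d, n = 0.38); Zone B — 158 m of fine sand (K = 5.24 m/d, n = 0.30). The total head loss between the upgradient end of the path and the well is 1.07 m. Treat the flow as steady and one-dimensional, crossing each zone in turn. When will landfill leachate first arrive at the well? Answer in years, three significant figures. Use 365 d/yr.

Continuity: the same q passes through each zone, so ΔH = q·Σ(L_j/K_j) — the zones act as resistances in series.
Σ(L/K) = 96.4/0.249 + 158/5.24 = 387.1 + 30.15 = 417.3 d
q = ΔH / Σ(L/K) = 1.07 / 417.3 = 0.002564 m/d (same in every zone)
Zone A: v = q/n = 0.002564/0.38 = 0.006748 m/d → t_A = 96.4/0.006748 = 14290 d
Zone B: v = q/n = 0.002564/0.30 = 0.008547 m/d → t_B = 158/0.008547 = 18490 d
Total t = 14290 + 18490 = 32770 d
   = 32770 / 365 = 89.8 yr

89.8 years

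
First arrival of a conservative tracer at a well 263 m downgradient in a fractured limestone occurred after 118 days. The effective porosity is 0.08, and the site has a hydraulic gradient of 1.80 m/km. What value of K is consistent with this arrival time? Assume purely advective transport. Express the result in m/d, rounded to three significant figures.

99.1 m/d

v = L / t = 263 / 118 = 2.229 m/d
K = v · n / i = 2.229 × 0.08 / 0.0018 = 99.1 m/d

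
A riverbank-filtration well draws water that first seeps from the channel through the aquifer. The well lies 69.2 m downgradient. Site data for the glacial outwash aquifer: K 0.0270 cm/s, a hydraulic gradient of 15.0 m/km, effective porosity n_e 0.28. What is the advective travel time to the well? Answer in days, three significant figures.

55.4 days

K = 0.0270 cm/s × 864 = 23.33 m/d
Specific discharge q = 23.33 × 0.015 = 0.3499 m/d
Average linear velocity = 0.3499 / 0.28 = 1.250 m/d
t = L / v = 69.2 / 1.250 = 55.37 d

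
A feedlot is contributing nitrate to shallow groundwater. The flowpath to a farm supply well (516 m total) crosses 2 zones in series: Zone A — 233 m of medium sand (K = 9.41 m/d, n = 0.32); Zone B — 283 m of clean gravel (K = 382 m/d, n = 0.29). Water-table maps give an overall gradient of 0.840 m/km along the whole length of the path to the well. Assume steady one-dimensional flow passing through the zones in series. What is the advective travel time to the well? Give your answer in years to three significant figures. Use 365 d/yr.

For zones in series the flux q is common to all zones; the equivalent conductivity is the harmonic (thickness-weighted) mean, K_eq = L_total / Σ(L_j/K_j).
Σ(L/K) = 233/9.41 + 283/382 = 24.76 + 0.7408 = 25.50 d
K_eq = L_total / Σ(L/K) = 516 / 25.50 = 20.23 m/d
q = K_eq · i = 20.23 × 8.4e-4 = 0.01700 m/d (same in every zone)
Zone A: v = q/n = 0.01700/0.32 = 0.05311 m/d → t_A = 233/0.05311 = 4387 d
Zone B: v = q/n = 0.01700/0.29 = 0.05861 m/d → t_B = 283/0.05861 = 4829 d
Total t = 4387 + 4829 = 9215 d
   = 9215 / 365 = 25.2 yr

25.2 years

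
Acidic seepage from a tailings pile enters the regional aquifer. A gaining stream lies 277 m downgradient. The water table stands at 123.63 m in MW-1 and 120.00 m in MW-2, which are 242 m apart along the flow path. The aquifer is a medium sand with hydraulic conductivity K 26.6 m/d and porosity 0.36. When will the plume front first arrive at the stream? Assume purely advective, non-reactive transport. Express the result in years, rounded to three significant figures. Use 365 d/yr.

0.685 years

Hydraulic gradient i = (123.63 − 120.00) / 242 = 3.63 / 242 = 0.01500
Specific discharge q = 26.6 × 0.01500 = 0.3990 m/d
v = Ki/n = 26.6·0.01500/0.36 = 1.108 m/d
t = L / v = 277 / 1.108 = 249.9 d
   = 249.9 / 365 = 0.685 yr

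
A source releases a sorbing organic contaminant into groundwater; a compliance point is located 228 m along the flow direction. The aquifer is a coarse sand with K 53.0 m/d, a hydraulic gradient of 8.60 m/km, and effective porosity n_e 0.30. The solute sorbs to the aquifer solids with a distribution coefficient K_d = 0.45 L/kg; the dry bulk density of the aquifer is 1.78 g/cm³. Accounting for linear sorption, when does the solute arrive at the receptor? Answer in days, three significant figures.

Specific discharge q = 53.0 × 0.0086 = 0.4558 m/d
Seepage velocity v = q / n = 0.4558 / 0.30 = 1.519 m/d
Retardation R = 1 + ρ_b·K_d/n = 1 + 1.78×0.45/0.30 = 3.670
Contaminant velocity v_c = v/R = 1.519/3.670 = 0.4140 m/d
t = L/v_c = 228/0.4140 = 550.7 d

551 days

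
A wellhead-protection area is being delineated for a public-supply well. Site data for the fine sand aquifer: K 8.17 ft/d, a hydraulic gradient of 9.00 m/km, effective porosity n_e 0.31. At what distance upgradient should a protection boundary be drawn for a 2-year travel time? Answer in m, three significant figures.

K = 8.17 ft/d × 0.3048 = 2.490 m/d
Specific discharge q = 2.490 × 0.0090 = 0.02241 m/d
v = Ki/n = 2.490·0.0090/0.31 = 0.07230 m/d
T = 2 yr × 365 = 730 d
L = v × T = 0.07230 × 730 = 52.78 m

52.8 m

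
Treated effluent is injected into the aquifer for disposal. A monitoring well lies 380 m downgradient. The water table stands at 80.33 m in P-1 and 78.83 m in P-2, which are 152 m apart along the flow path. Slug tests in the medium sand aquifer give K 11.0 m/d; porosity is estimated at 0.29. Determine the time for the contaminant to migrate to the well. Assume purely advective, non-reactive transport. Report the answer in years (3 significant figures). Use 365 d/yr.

2.78 years

Hydraulic gradient i = (80.33 − 78.83) / 152 = 1.50 / 152 = 0.009868
Darcy flux q = K·i = 11.0 × 0.009868 = 0.1086 m/d
v_s = q/n_e = 0.1086/0.29 = 0.3743 m/d
t = L / v = 380 / 0.3743 = 1015 d
   = 1015 / 365 = 2.78 yr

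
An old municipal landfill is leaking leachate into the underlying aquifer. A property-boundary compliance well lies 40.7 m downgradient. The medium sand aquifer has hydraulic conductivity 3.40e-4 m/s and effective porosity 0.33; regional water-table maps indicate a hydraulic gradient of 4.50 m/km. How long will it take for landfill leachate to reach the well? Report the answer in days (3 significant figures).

K = 3.40e-4 m/s × 86400 s/d = 29.38 m/d
Specific discharge q = 29.38 × 0.0045 = 0.1322 m/d
Average linear velocity = 0.1322 / 0.33 = 0.4006 m/d
t = L / v = 40.7 / 0.4006 = 101.6 d

102 days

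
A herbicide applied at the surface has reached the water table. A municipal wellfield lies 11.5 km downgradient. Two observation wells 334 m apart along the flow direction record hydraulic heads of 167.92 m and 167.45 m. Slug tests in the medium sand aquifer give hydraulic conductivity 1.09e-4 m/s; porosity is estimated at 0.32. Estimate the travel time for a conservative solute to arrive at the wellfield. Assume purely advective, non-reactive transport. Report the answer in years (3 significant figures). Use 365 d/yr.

Hydraulic gradient i = (167.92 − 167.45) / 334 = 0.47 / 334 = 0.001407
K = 1.09e-4 m/s × 86400 s/d = 9.418 m/d
Specific discharge q = 9.418 × 0.001407 = 0.01325 m/d
Seepage velocity v = q / n = 0.01325 / 0.32 = 0.04141 m/d
L = 11.5 km = 11500 m
t = L / v = 11500 / 0.04141 = 277700 d
   = 277700 / 365 = 761 yr

761 years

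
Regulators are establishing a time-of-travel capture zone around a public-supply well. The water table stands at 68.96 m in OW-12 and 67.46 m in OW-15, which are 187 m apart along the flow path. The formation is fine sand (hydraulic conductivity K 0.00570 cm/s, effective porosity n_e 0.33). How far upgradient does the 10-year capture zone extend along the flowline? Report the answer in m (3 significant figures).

437 m

Hydraulic gradient i = (68.96 − 67.46) / 187 = 1.50 / 187 = 0.008021
K = 0.00570 cm/s × 864 = 4.925 m/d
q = Ki = 4.925 × 0.008021 = 0.03950 m/d
v_s = q/n_e = 0.03950/0.33 = 0.1197 m/d
T = 10 yr × 365 = 3650 d
L = v × T = 0.1197 × 3650 = 436.9 m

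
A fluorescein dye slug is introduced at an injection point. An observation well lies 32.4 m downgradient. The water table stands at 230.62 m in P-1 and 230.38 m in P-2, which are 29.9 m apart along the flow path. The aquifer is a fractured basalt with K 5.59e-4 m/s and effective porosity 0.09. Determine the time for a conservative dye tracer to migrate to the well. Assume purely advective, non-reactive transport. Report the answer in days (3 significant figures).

7.52 days

Hydraulic gradient i = (230.62 − 230.38) / 29.9 = 0.24 / 29.9 = 0.008027
K = 5.59e-4 m/s × 86400 s/d = 48.30 m/d
Specific discharge q = 48.30 × 0.008027 = 0.3877 m/d
v_s = q/n_e = 0.3877/0.09 = 4.307 m/d
t = L / v = 32.4 / 4.307 = 7.522 d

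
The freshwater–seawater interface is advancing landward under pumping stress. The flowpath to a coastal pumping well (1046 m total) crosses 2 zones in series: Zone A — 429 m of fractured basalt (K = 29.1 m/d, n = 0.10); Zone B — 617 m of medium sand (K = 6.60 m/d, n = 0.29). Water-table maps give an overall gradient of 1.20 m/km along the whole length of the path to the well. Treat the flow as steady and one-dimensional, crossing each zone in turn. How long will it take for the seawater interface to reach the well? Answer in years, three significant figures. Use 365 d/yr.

52.4 years

Steady 1-D flow in series ⇒ the Darcy flux q is identical in every zone and the zone head losses add (resistances L/K in series).
Σ(L/K) = 429/29.1 + 617/6.60 = 14.74 + 93.48 = 108.2 d
K_eq = L_total / Σ(L/K) = 1046 / 108.2 = 9.665 m/d
q = K_eq · i = 9.665 × 0.0012 = 0.01160 m/d (same in every zone)
Zone A: v = q/n = 0.01160/0.10 = 0.1160 m/d → t_A = 429/0.1160 = 3699 d
Zone B: v = q/n = 0.01160/0.29 = 0.03999 m/d → t_B = 617/0.03999 = 15430 d
Total t = 3699 + 15430 = 19130 d
   = 19130 / 365 = 52.4 yr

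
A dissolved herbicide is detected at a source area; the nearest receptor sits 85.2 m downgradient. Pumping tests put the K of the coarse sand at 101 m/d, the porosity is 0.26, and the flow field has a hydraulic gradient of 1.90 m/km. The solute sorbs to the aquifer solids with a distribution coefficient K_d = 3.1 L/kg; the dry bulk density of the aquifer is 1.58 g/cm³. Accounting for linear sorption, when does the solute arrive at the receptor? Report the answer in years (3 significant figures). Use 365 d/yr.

6.27 years

Specific discharge q = 101 × 0.0019 = 0.1919 m/d
Average linear velocity = 0.1919 / 0.26 = 0.7381 m/d
Retardation R = 1 + ρ_b·K_d/n = 1 + 1.58×3.1/0.26 = 19.84
Contaminant velocity v_c = v/R = 0.7381/19.84 = 0.03720 m/d
t = L/v_c = 85.2/0.03720 = 2290 d
   = 2290/365 = 6.27 yr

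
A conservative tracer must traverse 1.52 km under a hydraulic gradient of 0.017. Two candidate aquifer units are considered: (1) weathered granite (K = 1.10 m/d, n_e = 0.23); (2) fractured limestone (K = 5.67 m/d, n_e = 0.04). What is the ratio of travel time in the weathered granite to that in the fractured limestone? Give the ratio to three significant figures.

29.6

Unit 1 (weathered granite): v = 1.10×0.017/0.23 = 0.08130 m/d, t = 1520/0.08130 = 18700 d
Unit 2 (fractured limestone): v = 5.67×0.017/0.04 = 2.410 m/d, t = 1520/2.410 = 630.8 d
t(weathered granite) / t(fractured limestone) = 18700/630.8 = 29.6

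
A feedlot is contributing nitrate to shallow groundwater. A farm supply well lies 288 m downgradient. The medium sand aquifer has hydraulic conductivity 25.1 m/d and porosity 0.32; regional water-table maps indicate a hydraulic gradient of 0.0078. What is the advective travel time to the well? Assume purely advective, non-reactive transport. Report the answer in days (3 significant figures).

471 days

Darcy flux q = K·i = 25.1 × 0.0078 = 0.1958 m/d
Average linear velocity = 0.1958 / 0.32 = 0.6118 m/d
t = L / v = 288 / 0.6118 = 470.7 d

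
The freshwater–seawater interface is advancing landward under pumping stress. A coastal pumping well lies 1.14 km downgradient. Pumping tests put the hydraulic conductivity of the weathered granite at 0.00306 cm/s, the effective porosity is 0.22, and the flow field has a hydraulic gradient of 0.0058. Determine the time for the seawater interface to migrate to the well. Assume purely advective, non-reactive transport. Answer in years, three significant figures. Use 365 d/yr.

K = 0.00306 cm/s × 864 = 2.644 m/d
q = Ki = 2.644 × 0.0058 = 0.01533 m/d
Average linear velocity = 0.01533 / 0.22 = 0.06970 m/d
L = 1.14 km = 1140 m
t = L / v = 1140 / 0.06970 = 16360 d
   = 16360 / 365 = 44.8 yr

44.8 years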